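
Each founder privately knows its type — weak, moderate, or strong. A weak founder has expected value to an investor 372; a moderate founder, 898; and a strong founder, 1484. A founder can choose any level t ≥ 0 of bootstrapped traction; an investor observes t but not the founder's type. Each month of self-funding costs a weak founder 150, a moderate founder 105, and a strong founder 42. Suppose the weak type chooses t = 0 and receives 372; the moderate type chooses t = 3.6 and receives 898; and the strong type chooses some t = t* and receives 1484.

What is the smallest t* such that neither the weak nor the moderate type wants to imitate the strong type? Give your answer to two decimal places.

Weak type (on-path payoff 372) won't mimic when 372 ≥ 1484 − 150·t*, i.e. t* ≥ 7.41.
Moderate type (on-path payoff 898 − 105×3.6 = 520) won't mimic when 520 ≥ 1484 − 105·t*, i.e. t* ≥ 9.18.
Both must hold, so t* = max(7.41, 9.18) = 9.18. The moderate type's constraint binds.

9.18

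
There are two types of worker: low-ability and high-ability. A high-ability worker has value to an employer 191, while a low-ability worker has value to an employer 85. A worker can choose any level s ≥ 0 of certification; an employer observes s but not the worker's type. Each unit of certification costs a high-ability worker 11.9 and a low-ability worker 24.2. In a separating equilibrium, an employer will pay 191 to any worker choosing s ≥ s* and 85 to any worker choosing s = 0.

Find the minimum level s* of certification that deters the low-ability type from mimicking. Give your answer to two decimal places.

A low-ability worker choosing s = 0 receives 85.
Imitating at s* instead would pay 191 at cost 24.2·s*, netting 191 − 24.2·s*.
Indifference: 85 = 191 − 24.2·s*, so s* = (191 − 85) / 24.2 ≈ 4.38.
This is the low-ability type's binding incentive-compatibility constraint; any s ≥ 4.38 sustains separation on that side.

4.38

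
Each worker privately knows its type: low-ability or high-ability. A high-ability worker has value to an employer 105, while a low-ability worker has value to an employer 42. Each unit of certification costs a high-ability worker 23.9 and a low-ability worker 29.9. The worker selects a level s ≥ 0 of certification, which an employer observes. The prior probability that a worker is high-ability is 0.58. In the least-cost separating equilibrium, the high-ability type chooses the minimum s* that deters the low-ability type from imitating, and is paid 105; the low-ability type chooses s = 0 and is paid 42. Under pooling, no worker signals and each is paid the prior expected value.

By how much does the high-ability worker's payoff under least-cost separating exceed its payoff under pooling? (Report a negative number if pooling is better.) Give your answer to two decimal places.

Least-cost separating signal: s* solves 42 = 105 − 29.9·s*, so s* = (105 − 42)/29.9 ≈ 2.1070.
High-ability type's separating payoff: 105 − 23.9 × s* = 105 − 23.9 × (105 − 42)/29.9 = 105 − 1505.7/29.9 ≈ 54.6421.
Pooling payoff: 0.58 × 105 + 0.42 × 42 = 78.54.
Difference: 54.6421 − 78.54 = -23.8979, i.e. -23.90 to two decimal places.
The high-ability type would prefer the pooling outcome.

-23.90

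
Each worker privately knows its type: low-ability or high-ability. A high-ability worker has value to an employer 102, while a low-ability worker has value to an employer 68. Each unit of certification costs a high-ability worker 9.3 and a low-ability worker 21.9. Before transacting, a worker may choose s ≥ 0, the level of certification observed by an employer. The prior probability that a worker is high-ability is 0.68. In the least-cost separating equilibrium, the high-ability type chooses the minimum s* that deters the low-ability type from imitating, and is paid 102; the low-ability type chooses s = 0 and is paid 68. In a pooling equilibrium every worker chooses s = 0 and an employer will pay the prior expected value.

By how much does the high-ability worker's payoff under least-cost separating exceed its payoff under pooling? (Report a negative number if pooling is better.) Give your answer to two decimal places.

Least-cost separating signal: s* solves 68 = 102 − 21.9·s*, so s* = (102 − 68)/21.9 ≈ 1.5525.
High-ability type's separating payoff: 102 − 9.3 × s* = 102 − 9.3 × (102 − 68)/21.9 = 102 − 316.2/21.9 ≈ 87.5616.
Pooling payoff: 0.68 × 102 + 0.32 × 68 = 91.12.
Difference: 87.5616 − 91.12 = -3.5584, i.e. -3.56 to two decimal places.
The high-ability type would prefer the pooling outcome.

-3.56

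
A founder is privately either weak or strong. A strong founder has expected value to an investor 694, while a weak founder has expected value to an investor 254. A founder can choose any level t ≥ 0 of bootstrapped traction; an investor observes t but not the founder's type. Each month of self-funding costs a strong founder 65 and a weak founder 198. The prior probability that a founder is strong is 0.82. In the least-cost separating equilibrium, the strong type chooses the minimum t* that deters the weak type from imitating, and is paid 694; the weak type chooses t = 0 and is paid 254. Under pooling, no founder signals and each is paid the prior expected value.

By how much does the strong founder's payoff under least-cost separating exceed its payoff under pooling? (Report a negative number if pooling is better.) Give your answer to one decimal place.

Least-cost separating signal: t* solves 254 = 694 − 198·t*, so t* = (694 − 254)/198 ≈ 2.2222.
Strong type's separating payoff: 694 − 65 × t* = 694 − 65 × (694 − 254)/198 = 694 − 28600/198 ≈ 549.556.
Pooling payoff: 0.82 × 694 + 0.18 × 254 = 614.8.
Difference: 549.556 − 614.8 = -65.244, i.e. -65.2 to one decimal place.
The strong type would prefer the pooling outcome.

-65.2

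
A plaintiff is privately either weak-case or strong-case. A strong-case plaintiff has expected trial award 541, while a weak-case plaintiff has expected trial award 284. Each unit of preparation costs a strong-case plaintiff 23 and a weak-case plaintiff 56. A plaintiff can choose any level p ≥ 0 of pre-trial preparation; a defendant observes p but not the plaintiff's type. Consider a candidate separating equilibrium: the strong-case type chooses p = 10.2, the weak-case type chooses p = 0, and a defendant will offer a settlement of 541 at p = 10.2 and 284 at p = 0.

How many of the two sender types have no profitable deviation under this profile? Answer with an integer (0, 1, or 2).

Strong-case type: signal → 541 − 23 × 10.2 = 306.4; deviate to 0 → 284. IC holds (306.4 ≥ 284).
Weak-case type: stay at 0 → 284; mimic → 541 − 56 × 10.2 = -30.2. IC holds (284 ≥ -30.2).
2 of 2 constraints hold, so this is a separating equilibrium.

2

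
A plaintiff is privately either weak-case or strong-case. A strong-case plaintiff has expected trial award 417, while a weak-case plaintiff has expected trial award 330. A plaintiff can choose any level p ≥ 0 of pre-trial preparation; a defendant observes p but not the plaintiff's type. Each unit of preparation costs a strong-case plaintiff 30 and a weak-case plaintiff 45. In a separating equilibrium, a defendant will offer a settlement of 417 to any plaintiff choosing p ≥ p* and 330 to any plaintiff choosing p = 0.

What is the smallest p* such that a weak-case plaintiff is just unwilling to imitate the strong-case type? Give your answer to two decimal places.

1.93

A weak-case plaintiff choosing p = 0 receives 330.
Imitating at p* instead would pay 417 at cost 45·p*, netting 417 − 45·p*.
Indifference: 330 = 417 − 45·p*, so p* = (417 − 330) / 45 ≈ 1.93.
This is the weak-case type's binding incentive-compatibility constraint; any p ≥ 1.93 sustains separation on that side.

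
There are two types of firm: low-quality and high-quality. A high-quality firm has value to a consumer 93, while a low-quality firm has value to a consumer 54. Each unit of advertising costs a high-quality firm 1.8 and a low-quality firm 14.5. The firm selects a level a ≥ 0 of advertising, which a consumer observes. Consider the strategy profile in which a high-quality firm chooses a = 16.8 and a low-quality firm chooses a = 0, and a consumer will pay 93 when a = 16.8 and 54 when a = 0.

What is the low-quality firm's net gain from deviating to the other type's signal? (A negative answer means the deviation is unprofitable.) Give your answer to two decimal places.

-204.60

Playing a = 0 the low-quality firm receives 54.
Deviating to a = 16.8 brings payment 93 at cost 14.5 × 16.8 = 243.6, netting -150.6.
Gain from deviating: -150.6 − 54 = -204.60.
The gain is negative, so the low-quality type's incentive-compatibility constraint is satisfied.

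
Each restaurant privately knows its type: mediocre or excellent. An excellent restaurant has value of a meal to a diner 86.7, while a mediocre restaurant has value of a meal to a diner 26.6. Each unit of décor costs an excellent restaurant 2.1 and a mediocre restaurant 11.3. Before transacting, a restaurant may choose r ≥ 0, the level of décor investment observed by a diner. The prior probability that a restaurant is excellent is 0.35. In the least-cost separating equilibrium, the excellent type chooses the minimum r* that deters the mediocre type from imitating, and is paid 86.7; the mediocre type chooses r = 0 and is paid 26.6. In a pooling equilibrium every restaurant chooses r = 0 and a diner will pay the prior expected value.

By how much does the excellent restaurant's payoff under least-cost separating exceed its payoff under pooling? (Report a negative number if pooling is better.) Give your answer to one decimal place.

27.9

Least-cost separating signal: r* solves 26.6 = 86.7 − 11.3·r*, so r* = (86.7 − 26.6)/11.3 ≈ 5.3186.
Excellent type's separating payoff: 86.7 − 2.1 × r* = 86.7 − 2.1 × (86.7 − 26.6)/11.3 = 86.7 − 126.21/11.3 ≈ 75.531.
Pooling payoff: 0.35 × 86.7 + 0.65 × 26.6 = 47.635.
Difference: 75.531 − 47.635 = 27.896, i.e. 27.9 to one decimal place.
The excellent type prefers to separate.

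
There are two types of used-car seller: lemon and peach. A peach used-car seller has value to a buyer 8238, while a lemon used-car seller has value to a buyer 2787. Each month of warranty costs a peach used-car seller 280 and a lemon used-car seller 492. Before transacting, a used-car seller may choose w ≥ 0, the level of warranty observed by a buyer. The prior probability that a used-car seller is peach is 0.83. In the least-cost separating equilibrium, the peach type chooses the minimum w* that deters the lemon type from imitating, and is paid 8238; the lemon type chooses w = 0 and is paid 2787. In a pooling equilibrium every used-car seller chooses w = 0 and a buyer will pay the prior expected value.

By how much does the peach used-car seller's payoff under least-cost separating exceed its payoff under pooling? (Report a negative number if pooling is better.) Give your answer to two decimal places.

Least-cost separating signal: w* solves 2787 = 8238 − 492·w*, so w* = (8238 − 2787)/492 ≈ 11.0793.
Peach type's separating payoff: 8238 − 280 × w* = 8238 − 280 × (8238 − 2787)/492 = 8238 − 1526280/492 ≈ 5135.8049.
Pooling payoff: 0.83 × 8238 + 0.17 × 2787 = 7311.33.
Difference: 5135.8049 − 7311.33 = -2175.5251, i.e. -2175.53 to two decimal places.
The peach type would prefer the pooling outcome.

-2175.53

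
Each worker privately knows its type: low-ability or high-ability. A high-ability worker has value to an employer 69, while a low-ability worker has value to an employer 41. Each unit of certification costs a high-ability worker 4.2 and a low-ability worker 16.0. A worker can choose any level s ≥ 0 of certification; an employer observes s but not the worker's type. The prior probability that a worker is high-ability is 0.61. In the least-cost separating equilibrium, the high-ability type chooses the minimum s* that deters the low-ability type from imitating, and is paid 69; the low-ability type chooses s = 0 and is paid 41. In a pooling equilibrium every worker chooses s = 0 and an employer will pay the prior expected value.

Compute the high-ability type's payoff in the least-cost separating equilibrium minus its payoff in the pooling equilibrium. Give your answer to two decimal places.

Least-cost separating signal: s* solves 41 = 69 − 16.0·s*, so s* = (69 − 41)/16.0 = 1.75.
High-ability type's separating payoff: 69 − 4.2 × s* = 69 − 4.2 × (69 − 41)/16.0 = 69 − 117.6/16.0 = 61.65.
Pooling payoff: 0.61 × 69 + 0.39 × 41 = 58.08.
Difference: 61.65 − 58.08 = 3.57.
The high-ability type prefers to separate.

3.57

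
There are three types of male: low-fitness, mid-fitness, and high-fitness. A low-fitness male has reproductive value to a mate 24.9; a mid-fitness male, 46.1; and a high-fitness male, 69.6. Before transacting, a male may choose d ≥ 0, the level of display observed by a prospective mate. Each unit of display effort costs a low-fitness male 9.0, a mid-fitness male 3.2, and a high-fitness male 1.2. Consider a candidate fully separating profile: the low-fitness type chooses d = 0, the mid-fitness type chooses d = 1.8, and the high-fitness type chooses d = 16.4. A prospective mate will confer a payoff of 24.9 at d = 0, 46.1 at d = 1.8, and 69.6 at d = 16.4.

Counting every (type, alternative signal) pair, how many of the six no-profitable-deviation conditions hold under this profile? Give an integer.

High-fitness (own payoff 69.6 − 1.2×16.4 = 49.92): to d=0 gives 24.9 → no gain ✓; to d=1.8 gives 46.1 − 1.2×1.8 = 43.94 → no gain ✓.
Low-fitness (own payoff 24.9): to d=1.8 gives 46.1 − 9.0×1.8 = 29.9 → profitable ✗; to d=16.4 gives 69.6 − 9.0×16.4 = -78 → no gain ✓.
Mid-fitness (own payoff 46.1 − 3.2×1.8 = 40.34): to d=0 gives 24.9 → no gain ✓; to d=16.4 gives 69.6 − 3.2×16.4 = 17.12 → no gain ✓.
5 of the 6 constraints hold; not an equilibrium.

5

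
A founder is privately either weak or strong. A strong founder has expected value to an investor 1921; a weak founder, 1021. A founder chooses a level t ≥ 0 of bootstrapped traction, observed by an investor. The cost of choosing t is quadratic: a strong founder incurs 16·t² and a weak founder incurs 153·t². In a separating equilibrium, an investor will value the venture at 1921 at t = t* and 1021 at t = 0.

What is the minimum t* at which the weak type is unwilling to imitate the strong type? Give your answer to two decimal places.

2.43

The weak type at t = 0 receives 1021; imitating at t* yields 1921 − 153·t*².
Indifference: 1021 = 1921 − 153·t*², so t*² = (1921 − 1021) / 153 ≈ 5.8824.
t* = √5.8824 ≈ 2.43.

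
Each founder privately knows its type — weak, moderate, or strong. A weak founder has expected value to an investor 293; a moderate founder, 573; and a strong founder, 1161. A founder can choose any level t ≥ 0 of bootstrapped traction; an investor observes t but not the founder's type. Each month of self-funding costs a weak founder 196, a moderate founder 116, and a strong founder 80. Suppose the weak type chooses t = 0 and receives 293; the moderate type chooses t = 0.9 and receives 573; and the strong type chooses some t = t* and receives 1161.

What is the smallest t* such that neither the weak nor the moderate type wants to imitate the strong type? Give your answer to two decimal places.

Moderate type (on-path payoff 573 − 116×0.9 = 468.6) won't mimic when 468.6 ≥ 1161 − 116·t*, i.e. t* ≥ 5.97.
Weak type (on-path payoff 293) won't mimic when 293 ≥ 1161 − 196·t*, i.e. t* ≥ 4.43.
Both must hold, so t* = max(4.43, 5.97) = 5.97. The moderate type's constraint binds.

5.97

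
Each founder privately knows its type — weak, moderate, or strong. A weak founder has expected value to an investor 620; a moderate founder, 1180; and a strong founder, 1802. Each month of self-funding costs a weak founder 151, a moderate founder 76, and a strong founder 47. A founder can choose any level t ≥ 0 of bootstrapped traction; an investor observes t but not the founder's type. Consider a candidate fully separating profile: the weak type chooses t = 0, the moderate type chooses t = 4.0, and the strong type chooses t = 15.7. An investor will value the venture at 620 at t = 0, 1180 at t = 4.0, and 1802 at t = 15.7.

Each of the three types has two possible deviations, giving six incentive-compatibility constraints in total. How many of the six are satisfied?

6

Weak (own payoff 620): to t=4.0 gives 1180 − 151×4.0 = 576 → no gain ✓; to t=15.7 gives 1802 − 151×15.7 = -568.7 → no gain ✓.
Strong (own payoff 1802 − 47×15.7 = 1064.1): to t=0 gives 620 → no gain ✓; to t=4.0 gives 1180 − 47×4.0 = 992 → no gain ✓.
Moderate (own payoff 1180 − 76×4.0 = 876): to t=0 gives 620 → no gain ✓; to t=15.7 gives 1802 − 76×15.7 = 608.8 → no gain ✓.
6 of the 6 constraints hold; this profile is a separating equilibrium.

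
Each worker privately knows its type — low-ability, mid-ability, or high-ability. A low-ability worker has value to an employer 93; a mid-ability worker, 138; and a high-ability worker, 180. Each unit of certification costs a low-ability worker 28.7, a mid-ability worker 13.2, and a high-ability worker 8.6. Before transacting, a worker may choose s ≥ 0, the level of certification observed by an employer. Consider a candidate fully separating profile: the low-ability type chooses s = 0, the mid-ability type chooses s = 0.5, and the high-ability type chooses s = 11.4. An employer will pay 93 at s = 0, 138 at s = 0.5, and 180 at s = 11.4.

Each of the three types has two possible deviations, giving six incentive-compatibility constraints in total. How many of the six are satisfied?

3

High-ability (own payoff 180 − 8.6×11.4 = 81.96): to s=0 gives 93 → profitable ✗; to s=0.5 gives 138 − 8.6×0.5 = 133.7 → profitable ✗.
Mid-ability (own payoff 138 − 13.2×0.5 = 131.4): to s=0 gives 93 → no gain ✓; to s=11.4 gives 180 − 13.2×11.4 = 29.52 → no gain ✓.
Low-ability (own payoff 93): to s=0.5 gives 138 − 28.7×0.5 = 123.65 → profitable ✗; to s=11.4 gives 180 − 28.7×11.4 = -147.18 → no gain ✓.
3 of the 6 constraints hold; not an equilibrium.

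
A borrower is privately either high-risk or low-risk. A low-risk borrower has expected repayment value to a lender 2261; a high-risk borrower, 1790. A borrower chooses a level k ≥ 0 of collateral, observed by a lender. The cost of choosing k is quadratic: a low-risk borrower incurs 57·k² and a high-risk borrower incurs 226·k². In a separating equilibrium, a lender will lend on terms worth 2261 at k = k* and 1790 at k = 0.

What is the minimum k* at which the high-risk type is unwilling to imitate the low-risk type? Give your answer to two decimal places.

1.44

The high-risk type at k = 0 receives 1790; imitating at k* yields 2261 − 226·k*².
Indifference: 1790 = 2261 − 226·k*², so k*² = (2261 − 1790) / 226 ≈ 2.0841.
k* = √2.0841 ≈ 1.44.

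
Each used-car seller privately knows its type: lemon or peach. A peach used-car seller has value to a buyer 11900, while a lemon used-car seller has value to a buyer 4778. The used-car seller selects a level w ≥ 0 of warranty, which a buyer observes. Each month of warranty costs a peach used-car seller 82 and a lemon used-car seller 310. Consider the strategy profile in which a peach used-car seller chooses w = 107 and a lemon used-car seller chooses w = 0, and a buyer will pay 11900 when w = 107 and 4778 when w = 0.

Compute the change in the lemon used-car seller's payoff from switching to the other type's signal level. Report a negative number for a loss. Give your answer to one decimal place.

Playing w = 0 the lemon used-car seller receives 4778.
Deviating to w = 107 brings payment 11900 at cost 310 × 107 = 33170, netting -21270.
Gain from deviating: -21270 − 4778 = -26048.0.
The gain is negative, so the lemon type's incentive-compatibility constraint is satisfied.

-26048.0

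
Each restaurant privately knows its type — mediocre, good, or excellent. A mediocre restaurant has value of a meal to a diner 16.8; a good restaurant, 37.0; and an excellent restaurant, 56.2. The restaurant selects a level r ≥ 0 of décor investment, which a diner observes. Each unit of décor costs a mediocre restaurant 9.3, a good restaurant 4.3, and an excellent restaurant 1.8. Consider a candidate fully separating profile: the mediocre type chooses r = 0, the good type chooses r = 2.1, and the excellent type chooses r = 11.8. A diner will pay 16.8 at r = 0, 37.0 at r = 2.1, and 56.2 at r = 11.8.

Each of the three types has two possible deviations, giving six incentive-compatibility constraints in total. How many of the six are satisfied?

Mediocre (own payoff 16.8): to r=2.1 gives 37.0 − 9.3×2.1 = 17.47 → profitable ✗; to r=11.8 gives 56.2 − 9.3×11.8 = -53.54 → no gain ✓.
Good (own payoff 37.0 − 4.3×2.1 = 27.97): to r=0 gives 16.8 → no gain ✓; to r=11.8 gives 56.2 − 4.3×11.8 = 5.46 → no gain ✓.
Excellent (own payoff 56.2 − 1.8×11.8 = 34.96): to r=0 gives 16.8 → no gain ✓; to r=2.1 gives 37.0 − 1.8×2.1 = 33.22 → no gain ✓.
5 of the 6 constraints hold; not an equilibrium.

5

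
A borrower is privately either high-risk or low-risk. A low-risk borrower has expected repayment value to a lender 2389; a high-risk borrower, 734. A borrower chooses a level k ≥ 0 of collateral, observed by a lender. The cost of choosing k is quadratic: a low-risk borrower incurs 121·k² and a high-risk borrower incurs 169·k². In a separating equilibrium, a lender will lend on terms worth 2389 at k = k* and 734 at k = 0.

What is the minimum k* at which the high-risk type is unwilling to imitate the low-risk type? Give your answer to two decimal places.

The high-risk type at k = 0 receives 734; imitating at k* yields 2389 − 169·k*².
Indifference: 734 = 2389 − 169·k*², so k*² = (2389 − 734) / 169 ≈ 9.7929.
k* = √9.7929 ≈ 3.13.

3.13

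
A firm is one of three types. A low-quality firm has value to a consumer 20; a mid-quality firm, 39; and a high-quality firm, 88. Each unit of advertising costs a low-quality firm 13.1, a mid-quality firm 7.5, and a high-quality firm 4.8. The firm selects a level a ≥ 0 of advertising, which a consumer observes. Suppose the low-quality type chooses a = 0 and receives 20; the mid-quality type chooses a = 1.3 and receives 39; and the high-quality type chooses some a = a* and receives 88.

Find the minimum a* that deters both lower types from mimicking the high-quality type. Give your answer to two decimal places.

Mid-quality type (on-path payoff 39 − 7.5×1.3 = 29.25) won't mimic when 29.25 ≥ 88 − 7.5·a*, i.e. a* ≥ 7.83.
Low-quality type (on-path payoff 20) won't mimic when 20 ≥ 88 − 13.1·a*, i.e. a* ≥ 5.19.
Both must hold, so a* = max(5.19, 7.83) = 7.83. The mid-quality type's constraint binds.

7.83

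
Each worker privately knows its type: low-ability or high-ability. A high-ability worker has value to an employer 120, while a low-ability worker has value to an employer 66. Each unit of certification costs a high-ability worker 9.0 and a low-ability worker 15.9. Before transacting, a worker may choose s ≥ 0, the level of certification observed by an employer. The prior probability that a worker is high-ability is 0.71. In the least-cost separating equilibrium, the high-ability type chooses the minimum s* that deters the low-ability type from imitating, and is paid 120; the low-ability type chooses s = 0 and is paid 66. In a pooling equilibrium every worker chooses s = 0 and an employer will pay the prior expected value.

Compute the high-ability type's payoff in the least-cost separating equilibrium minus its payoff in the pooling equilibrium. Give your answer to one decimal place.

-14.9

Least-cost separating signal: s* solves 66 = 120 − 15.9·s*, so s* = (120 − 66)/15.9 ≈ 3.3962.
High-ability type's separating payoff: 120 − 9.0 × s* = 120 − 9.0 × (120 − 66)/15.9 = 120 − 486/15.9 ≈ 89.434.
Pooling payoff: 0.71 × 120 + 0.29 × 66 = 104.34.
Difference: 89.434 − 104.34 = -14.906, i.e. -14.9 to one decimal place.
The high-ability type would prefer the pooling outcome.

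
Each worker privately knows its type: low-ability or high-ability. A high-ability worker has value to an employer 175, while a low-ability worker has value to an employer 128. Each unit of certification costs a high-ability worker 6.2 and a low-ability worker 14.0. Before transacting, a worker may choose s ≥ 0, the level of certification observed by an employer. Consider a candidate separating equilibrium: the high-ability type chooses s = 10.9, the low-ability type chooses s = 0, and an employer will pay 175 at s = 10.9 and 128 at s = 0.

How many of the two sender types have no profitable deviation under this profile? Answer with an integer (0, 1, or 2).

High-ability type: signal → 175 − 6.2 × 10.9 = 107.42; deviate to 0 → 128. IC fails (107.42 < 128).
Low-ability type: stay at 0 → 128; mimic → 175 − 14.0 × 10.9 = 22.4. IC holds (128 ≥ 22.4).
1 of 2 constraints hold, so this profile is not an equilibrium.

1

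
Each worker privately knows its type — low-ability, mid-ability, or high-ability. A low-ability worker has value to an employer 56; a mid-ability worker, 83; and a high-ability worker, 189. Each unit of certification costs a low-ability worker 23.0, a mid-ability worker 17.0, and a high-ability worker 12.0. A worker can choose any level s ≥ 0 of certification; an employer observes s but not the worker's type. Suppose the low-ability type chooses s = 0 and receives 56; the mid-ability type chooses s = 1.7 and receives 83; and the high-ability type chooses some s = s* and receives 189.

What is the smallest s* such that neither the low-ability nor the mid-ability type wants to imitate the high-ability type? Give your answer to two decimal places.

Low-ability type (on-path payoff 56) won't mimic when 56 ≥ 189 − 23.0·s*, i.e. s* ≥ 5.78.
Mid-ability type (on-path payoff 83 − 17.0×1.7 = 54.1) won't mimic when 54.1 ≥ 189 − 17.0·s*, i.e. s* ≥ 7.94.
Both must hold, so s* = max(5.78, 7.94) = 7.94. The mid-ability type's constraint binds.

7.94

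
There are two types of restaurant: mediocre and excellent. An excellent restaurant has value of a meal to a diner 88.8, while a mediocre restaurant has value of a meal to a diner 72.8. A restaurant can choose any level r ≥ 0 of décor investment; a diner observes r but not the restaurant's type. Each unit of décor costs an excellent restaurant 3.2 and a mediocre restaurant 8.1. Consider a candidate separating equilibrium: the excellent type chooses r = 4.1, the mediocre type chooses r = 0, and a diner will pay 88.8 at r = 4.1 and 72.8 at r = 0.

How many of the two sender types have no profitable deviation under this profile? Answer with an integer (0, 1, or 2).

2

Excellent type: signal → 88.8 − 3.2 × 4.1 = 75.68; deviate to 0 → 72.8. IC holds (75.68 ≥ 72.8).
Mediocre type: stay at 0 → 72.8; mimic → 88.8 − 8.1 × 4.1 = 55.59. IC holds (72.8 ≥ 55.59).
2 of 2 constraints hold, so this is a separating equilibrium.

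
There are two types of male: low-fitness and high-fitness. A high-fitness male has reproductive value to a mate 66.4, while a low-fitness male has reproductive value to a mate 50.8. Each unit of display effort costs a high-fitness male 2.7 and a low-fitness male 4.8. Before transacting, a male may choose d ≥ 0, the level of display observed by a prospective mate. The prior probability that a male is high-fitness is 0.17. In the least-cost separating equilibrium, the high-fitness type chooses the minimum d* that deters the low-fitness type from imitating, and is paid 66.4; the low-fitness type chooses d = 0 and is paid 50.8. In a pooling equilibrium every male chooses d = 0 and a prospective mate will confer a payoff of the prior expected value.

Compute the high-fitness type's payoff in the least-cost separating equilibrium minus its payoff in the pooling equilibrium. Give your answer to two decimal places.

Least-cost separating signal: d* solves 50.8 = 66.4 − 4.8·d*, so d* = (66.4 − 50.8)/4.8 = 3.25.
High-fitness type's separating payoff: 66.4 − 2.7 × d* = 66.4 − 2.7 × (66.4 − 50.8)/4.8 = 66.4 − 42.12/4.8 = 57.625.
Pooling payoff: 0.17 × 66.4 + 0.83 × 50.8 = 53.452.
Difference: 57.625 − 53.452 = 4.173, i.e. 4.17 to two decimal places.
The high-fitness type prefers to separate.

4.17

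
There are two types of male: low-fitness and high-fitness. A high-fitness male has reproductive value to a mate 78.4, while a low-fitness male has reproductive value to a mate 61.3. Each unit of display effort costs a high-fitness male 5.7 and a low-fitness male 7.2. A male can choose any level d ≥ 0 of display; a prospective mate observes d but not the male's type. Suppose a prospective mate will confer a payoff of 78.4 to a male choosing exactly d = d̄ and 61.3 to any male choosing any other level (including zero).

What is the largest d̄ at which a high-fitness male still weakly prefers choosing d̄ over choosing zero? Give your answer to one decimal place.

Choosing d̄ yields the high-fitness type 78.4 − 5.7·d̄; choosing zero yields 61.3.
The high-fitness type is indifferent at 78.4 − 5.7·d̄ = 61.3, i.e. d̄ = (78.4 − 61.3) / 5.7 = 3.0.
For any d̄ above 3.0 the high-fitness type would rather pool at zero, so separation collapses.

3.0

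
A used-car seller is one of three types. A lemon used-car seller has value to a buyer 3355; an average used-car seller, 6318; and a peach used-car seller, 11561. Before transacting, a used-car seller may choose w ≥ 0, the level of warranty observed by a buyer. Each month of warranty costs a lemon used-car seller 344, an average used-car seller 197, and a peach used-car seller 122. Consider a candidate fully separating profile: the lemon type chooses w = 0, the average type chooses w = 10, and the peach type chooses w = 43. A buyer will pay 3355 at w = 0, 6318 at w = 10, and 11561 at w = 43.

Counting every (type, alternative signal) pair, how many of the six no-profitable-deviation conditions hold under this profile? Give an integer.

6

Peach (own payoff 11561 − 122×43 = 6315): to w=0 gives 3355 → no gain ✓; to w=10 gives 6318 − 122×10 = 5098 → no gain ✓.
Average (own payoff 6318 − 197×10 = 4348): to w=0 gives 3355 → no gain ✓; to w=43 gives 11561 − 197×43 = 3090 → no gain ✓.
Lemon (own payoff 3355): to w=10 gives 6318 − 344×10 = 2878 → no gain ✓; to w=43 gives 11561 − 344×43 = -3231 → no gain ✓.
6 of the 6 constraints hold; this profile is a separating equilibrium.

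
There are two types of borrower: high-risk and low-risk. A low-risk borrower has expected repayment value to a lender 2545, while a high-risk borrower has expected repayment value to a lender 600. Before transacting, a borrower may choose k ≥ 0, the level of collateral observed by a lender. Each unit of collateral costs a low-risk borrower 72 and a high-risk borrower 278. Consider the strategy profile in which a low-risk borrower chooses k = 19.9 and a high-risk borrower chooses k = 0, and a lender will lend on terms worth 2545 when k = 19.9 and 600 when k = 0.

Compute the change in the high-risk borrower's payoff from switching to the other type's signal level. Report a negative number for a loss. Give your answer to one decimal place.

-3587.2

Playing k = 0 the high-risk borrower receives 600.
Deviating to k = 19.9 brings payment 2545 at cost 278 × 19.9 = 5532.2, netting -2987.2.
Gain from deviating: -2987.2 − 600 = -3587.2.
The gain is negative, so the high-risk type's incentive-compatibility constraint is satisfied.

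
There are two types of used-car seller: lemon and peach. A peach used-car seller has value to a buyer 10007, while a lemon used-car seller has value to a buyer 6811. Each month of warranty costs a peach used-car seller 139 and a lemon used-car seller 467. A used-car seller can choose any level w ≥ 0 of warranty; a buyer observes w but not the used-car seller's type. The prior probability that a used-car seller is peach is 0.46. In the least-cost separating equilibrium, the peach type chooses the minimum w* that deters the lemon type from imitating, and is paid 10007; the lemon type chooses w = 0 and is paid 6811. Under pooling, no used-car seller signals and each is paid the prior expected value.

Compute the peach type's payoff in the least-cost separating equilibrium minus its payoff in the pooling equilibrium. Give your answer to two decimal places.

774.57

Least-cost separating signal: w* solves 6811 = 10007 − 467·w*, so w* = (10007 − 6811)/467 ≈ 6.8437.
Peach type's separating payoff: 10007 − 139 × w* = 10007 − 139 × (10007 − 6811)/467 = 10007 − 444244/467 ≈ 9055.7281.
Pooling payoff: 0.46 × 10007 + 0.54 × 6811 = 8281.16.
Difference: 9055.7281 − 8281.16 = 774.5681, i.e. 774.57 to two decimal places.
The peach type prefers to separate.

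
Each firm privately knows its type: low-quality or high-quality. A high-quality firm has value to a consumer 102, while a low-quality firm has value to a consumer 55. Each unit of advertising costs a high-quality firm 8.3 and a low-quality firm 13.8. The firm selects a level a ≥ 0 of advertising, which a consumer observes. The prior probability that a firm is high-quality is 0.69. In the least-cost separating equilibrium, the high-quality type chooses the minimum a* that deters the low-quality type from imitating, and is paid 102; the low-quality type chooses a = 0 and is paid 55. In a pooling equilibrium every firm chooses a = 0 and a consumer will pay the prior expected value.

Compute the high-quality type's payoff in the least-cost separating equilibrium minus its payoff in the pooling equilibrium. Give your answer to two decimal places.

Least-cost separating signal: a* solves 55 = 102 − 13.8·a*, so a* = (102 − 55)/13.8 ≈ 3.4058.
High-quality type's separating payoff: 102 − 8.3 × a* = 102 − 8.3 × (102 − 55)/13.8 = 102 − 390.1/13.8 ≈ 73.7319.
Pooling payoff: 0.69 × 102 + 0.31 × 55 = 87.43.
Difference: 73.7319 − 87.43 = -13.6981, i.e. -13.70 to two decimal places.
The high-quality type would prefer the pooling outcome.

-13.70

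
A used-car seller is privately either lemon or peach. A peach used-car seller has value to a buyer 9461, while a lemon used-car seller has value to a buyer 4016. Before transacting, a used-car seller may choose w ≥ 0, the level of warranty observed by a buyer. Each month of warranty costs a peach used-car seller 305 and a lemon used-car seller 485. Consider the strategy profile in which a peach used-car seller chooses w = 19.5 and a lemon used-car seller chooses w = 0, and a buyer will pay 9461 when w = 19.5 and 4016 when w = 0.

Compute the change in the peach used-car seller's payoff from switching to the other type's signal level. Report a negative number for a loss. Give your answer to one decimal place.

502.5

Playing w = 19.5 the peach used-car seller receives 9461 − 305 × 19.5 = 3513.5.
Deviating to w = 0 yields 4016 instead.
Gain from deviating: 4016 − 3513.5 = 502.5.
The gain is positive, so the peach type's incentive-compatibility constraint is violated — this profile is not a separating equilibrium.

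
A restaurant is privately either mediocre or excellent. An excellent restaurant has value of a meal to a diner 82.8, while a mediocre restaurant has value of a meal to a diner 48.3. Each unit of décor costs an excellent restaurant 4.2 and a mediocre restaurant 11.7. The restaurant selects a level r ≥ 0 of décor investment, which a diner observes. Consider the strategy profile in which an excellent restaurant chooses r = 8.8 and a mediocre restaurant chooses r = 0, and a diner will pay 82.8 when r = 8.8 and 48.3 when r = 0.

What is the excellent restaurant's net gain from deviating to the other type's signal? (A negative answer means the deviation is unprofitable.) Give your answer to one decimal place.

2.5

Playing r = 8.8 the excellent restaurant receives 82.8 − 4.2 × 8.8 = 45.84.
Deviating to r = 0 yields 48.3 instead.
Gain from deviating: 48.3 − 45.84 = 2.46, i.e. 2.5 to one decimal place.
The gain is positive, so the excellent type's incentive-compatibility constraint is violated — this profile is not a separating equilibrium.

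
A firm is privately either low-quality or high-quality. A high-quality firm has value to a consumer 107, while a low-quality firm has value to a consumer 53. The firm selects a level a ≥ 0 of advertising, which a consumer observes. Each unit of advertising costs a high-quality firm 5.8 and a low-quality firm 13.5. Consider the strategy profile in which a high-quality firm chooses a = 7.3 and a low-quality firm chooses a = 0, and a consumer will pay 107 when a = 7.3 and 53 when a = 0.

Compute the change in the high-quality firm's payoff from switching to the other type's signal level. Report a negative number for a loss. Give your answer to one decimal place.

-11.7

Playing a = 7.3 the high-quality firm receives 107 − 5.8 × 7.3 = 64.66.
Deviating to a = 0 yields 53 instead.
Gain from deviating: 53 − 64.66 = -11.66, i.e. -11.7 to one decimal place.
The gain is negative, so the high-quality type's incentive-compatibility constraint is satisfied.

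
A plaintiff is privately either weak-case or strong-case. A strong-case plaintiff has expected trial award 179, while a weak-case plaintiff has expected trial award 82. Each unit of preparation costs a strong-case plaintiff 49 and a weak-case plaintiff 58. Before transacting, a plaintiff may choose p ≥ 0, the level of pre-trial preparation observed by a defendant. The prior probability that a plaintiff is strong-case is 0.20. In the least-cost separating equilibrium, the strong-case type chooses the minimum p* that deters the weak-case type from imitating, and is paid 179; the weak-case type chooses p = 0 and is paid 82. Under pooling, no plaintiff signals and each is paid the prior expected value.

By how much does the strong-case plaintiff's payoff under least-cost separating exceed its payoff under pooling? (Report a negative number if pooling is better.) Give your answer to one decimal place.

-4.3

Least-cost separating signal: p* solves 82 = 179 − 58·p*, so p* = (179 − 82)/58 ≈ 1.6724.
Strong-case type's separating payoff: 179 − 49 × p* = 179 − 49 × (179 − 82)/58 = 179 − 4753/58 ≈ 97.052.
Pooling payoff: 0.20 × 179 + 0.80 × 82 = 101.4.
Difference: 97.052 − 101.4 = -4.348, i.e. -4.3 to one decimal place.
The strong-case type would prefer the pooling outcome.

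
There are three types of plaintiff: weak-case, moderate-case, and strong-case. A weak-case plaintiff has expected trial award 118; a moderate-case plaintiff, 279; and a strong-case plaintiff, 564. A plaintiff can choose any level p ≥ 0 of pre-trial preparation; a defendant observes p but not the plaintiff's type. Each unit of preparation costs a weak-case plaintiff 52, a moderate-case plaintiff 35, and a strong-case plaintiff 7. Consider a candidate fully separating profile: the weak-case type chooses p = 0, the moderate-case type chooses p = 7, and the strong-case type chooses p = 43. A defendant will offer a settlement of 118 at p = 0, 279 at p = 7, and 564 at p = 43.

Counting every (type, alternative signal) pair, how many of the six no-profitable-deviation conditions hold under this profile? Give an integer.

Weak-case (own payoff 118): to p=7 gives 279 − 52×7 = -85 → no gain ✓; to p=43 gives 564 − 52×43 = -1672 → no gain ✓.
Strong-case (own payoff 564 − 7×43 = 263): to p=0 gives 118 → no gain ✓; to p=7 gives 279 − 7×7 = 230 → no gain ✓.
Moderate-case (own payoff 279 − 35×7 = 34): to p=0 gives 118 → profitable ✗; to p=43 gives 564 − 35×43 = -941 → no gain ✓.
5 of the 6 constraints hold; not an equilibrium.

5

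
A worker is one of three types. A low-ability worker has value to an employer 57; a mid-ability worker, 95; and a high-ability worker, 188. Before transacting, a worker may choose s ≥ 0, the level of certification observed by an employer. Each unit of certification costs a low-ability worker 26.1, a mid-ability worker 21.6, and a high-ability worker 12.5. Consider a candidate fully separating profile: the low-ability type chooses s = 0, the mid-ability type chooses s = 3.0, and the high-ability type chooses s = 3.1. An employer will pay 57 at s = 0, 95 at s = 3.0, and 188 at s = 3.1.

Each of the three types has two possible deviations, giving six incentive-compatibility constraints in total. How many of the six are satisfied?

Low-ability (own payoff 57): to s=3.0 gives 95 − 26.1×3.0 = 16.7 → no gain ✓; to s=3.1 gives 188 − 26.1×3.1 = 107.09 → profitable ✗.
High-ability (own payoff 188 − 12.5×3.1 = 149.25): to s=0 gives 57 → no gain ✓; to s=3.0 gives 95 − 12.5×3.0 = 57.5 → no gain ✓.
Mid-ability (own payoff 95 − 21.6×3.0 = 30.2): to s=0 gives 57 → profitable ✗; to s=3.1 gives 188 − 21.6×3.1 = 121.04 → profitable ✗.
3 of the 6 constraints hold; not an equilibrium.

3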